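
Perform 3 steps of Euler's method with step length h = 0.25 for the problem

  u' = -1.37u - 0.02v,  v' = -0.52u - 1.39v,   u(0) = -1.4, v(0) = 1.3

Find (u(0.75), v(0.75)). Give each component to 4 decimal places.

-0.4081, 0.5972

Euler on (u,v): u_{n+1} = u_n + h·u', v_{n+1} = v_n + h·v'.
0.000000: (-1.400000, 1.300000); f=(1.892000, -1.079000) → (-0.927000, 1.030250)
0.250000: (-0.927000, 1.030250); f=(1.249385, -0.950008) → (-0.614654, 0.792748)
0.500000: (-0.614654, 0.792748); f=(0.826221, -0.782300) → (-0.408099, 0.597173)
(u(0.75), v(0.75)) ≈ (-0.4081, 0.5972)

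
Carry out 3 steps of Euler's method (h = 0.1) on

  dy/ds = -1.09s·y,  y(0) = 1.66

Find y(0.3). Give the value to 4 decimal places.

1.6061

Euler: y_{n+1} = y_n + h·f(s_n, y_n).
s=0.000000, y=1.660000: f=0.000000 → y ← 1.660000 + 0.1·0.000000 = 1.660000
s=0.100000, y=1.660000: f=-0.180940 → y ← 1.660000 + 0.1·(-0.180940) = 1.641906
s=0.200000, y=1.641906: f=-0.357936 → y ← 1.641906 + 0.1·(-0.357936) = 1.606112
y(0.3) ≈ 1.6061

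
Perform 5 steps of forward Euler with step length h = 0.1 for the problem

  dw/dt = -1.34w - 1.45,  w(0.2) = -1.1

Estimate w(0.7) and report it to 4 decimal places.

Euler: w_{n+1} = w_n + h·f(t_n, w_n).
t=0.200000, w=-1.100000: f=0.024000 → w ← -1.100000 + 0.1·0.024000 = -1.097600
t=0.300000, w=-1.097600: f=0.020784 → w ← -1.097600 + 0.1·0.020784 = -1.095522
t=0.400000, w=-1.095522: f=0.017999 → w ← -1.095522 + 0.1·0.017999 = -1.093722
t=0.500000, w=-1.093722: f=0.015587 → w ← -1.093722 + 0.1·0.015587 = -1.092163
t=0.600000, w=-1.092163: f=0.013498 → w ← -1.092163 + 0.1·0.013498 = -1.090813
w(0.7) ≈ -1.0908

-1.0908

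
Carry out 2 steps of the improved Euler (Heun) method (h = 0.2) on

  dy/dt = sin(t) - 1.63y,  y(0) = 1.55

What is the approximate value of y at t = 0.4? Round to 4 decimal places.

0.8863

Heun: k1 = f(t_n, y_n); k2 = f(t_n + h, y_n + h·k1); y_{n+1} = y_n + (h/2)·(k1 + k2).
t=0.000000, y=1.550000:
  k1 = f(0.000000, 1.550000) = -2.526500
  k2 = f(0.200000, 1.044700) = -1.504192
  y ← 1.550000 + (0.2/2)·(-2.526500 + (-1.504192)) = 1.146931
t=0.200000, y=1.146931:
  k1 = f(0.200000, 1.146931) = -1.670828
  k2 = f(0.400000, 0.812765) = -0.935389
  y ← 1.146931 + (0.2/2)·(-1.670828 + (-0.935389)) = 0.886309
y(0.4) ≈ 0.8863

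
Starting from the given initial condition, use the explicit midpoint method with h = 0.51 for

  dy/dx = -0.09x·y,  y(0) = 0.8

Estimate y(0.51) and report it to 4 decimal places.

0.7906

Midpoint: k1 = f(x_n, y_n); k2 = f(x_n + h/2, y_n + (h/2)·k1); y_{n+1} = y_n + h·k2.
x=0.000000, y=0.800000:
  k1 = f(0.000000, 0.800000) = 0.000000
  k2 = f(0.255000, 0.800000) = -0.018360
  y ← 0.800000 + 0.51·(-0.018360) = 0.790636
y(0.51) ≈ 0.7906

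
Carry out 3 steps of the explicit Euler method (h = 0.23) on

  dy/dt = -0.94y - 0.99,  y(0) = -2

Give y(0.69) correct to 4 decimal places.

-1.5091

Euler: y_{n+1} = y_n + h·f(t_n, y_n).
t=0.000000, y=-2.000000: f=0.890000 → y ← -2.000000 + 0.23·0.890000 = -1.795300
t=0.230000, y=-1.795300: f=0.697582 → y ← -1.795300 + 0.23·0.697582 = -1.634856
t=0.460000, y=-1.634856: f=0.546765 → y ← -1.634856 + 0.23·0.546765 = -1.509100
y(0.69) ≈ -1.5091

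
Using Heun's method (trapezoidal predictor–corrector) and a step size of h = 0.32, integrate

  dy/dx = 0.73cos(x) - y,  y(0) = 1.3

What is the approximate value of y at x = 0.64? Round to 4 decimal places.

Heun: k1 = f(x_n, y_n); k2 = f(x_n + h, y_n + h·k1); y_{n+1} = y_n + (h/2)·(k1 + k2).
x=0.000000, y=1.300000:
  k1 = f(0.000000, 1.300000) = -0.570000
  k2 = f(0.320000, 1.117600) = -0.424658
  y ← 1.300000 + (0.32/2)·(-0.570000 + (-0.424658)) = 1.140855
x=0.320000, y=1.140855:
  k1 = f(0.320000, 1.140855) = -0.447913
  k2 = f(0.640000, 0.997523) = -0.411993
  y ← 1.140855 + (0.32/2)·(-0.447913 + (-0.411993)) = 1.003270
y(0.64) ≈ 1.0033

1.0033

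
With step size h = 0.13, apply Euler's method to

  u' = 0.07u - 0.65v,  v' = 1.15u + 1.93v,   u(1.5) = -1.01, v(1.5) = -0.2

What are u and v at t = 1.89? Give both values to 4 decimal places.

Euler on (u,v): u_{n+1} = u_n + h·u', v_{n+1} = v_n + h·v'.
1.500000: (-1.010000, -0.200000); f=(0.059300, -1.547500) → (-1.002291, -0.401175)
1.630000: (-1.002291, -0.401175); f=(0.190603, -1.926902) → (-0.977513, -0.651672)
1.760000: (-0.977513, -0.651672); f=(0.355161, -2.381867) → (-0.931342, -0.961315)
(u(1.89), v(1.89)) ≈ (-0.9313, -0.9613)

-0.9313, -0.9613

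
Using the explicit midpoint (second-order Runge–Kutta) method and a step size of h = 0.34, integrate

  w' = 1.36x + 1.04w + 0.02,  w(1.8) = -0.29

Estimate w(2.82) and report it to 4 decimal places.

4.5222

Midpoint: k1 = f(x_n, w_n); k2 = f(x_n + h/2, w_n + (h/2)·k1); w_{n+1} = w_n + h·k2.
x=1.800000, w=-0.290000:
  k1 = f(1.800000, -0.290000) = 2.166400
  k2 = f(1.970000, 0.078288) = 2.780620
  w ← -0.290000 + 0.34·2.780620 = 0.655411
x=2.140000, w=0.655411:
  k1 = f(2.140000, 0.655411) = 3.612027
  k2 = f(2.310000, 1.269455) = 4.481833
  w ← 0.655411 + 0.34·4.481833 = 2.179234
x=2.480000, w=2.179234:
  k1 = f(2.480000, 2.179234) = 5.659203
  k2 = f(2.650000, 3.141299) = 6.890951
  w ← 2.179234 + 0.34·6.890951 = 4.522157
w(2.82) ≈ 4.5222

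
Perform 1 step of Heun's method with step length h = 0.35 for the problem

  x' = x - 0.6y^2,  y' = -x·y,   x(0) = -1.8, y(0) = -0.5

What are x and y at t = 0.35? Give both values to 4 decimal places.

Heun on (x,y): k1 = f(t_n, state_n); k2 = f(t_n + h, state_n + h·k1); state_{n+1} = state_n + (h/2)·(k1 + k2).
0.000000: (-1.800000, -0.500000)
  k1 = (-1.950000, -0.900000)
  predictor → (-2.482500, -0.815000)
  k2 = (-2.881035, -2.023238)
  → (-2.645431, -1.011567)
(x(0.35), y(0.35)) ≈ (-2.6454, -1.0116)

-2.6454, -1.0116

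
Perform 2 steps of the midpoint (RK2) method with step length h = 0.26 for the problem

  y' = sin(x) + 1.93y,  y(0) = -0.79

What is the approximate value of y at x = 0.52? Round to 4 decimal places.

-1.9226

Midpoint: k1 = f(x_n, y_n); k2 = f(x_n + h/2, y_n + (h/2)·k1); y_{n+1} = y_n + h·k2.
x=0.000000, y=-0.790000:
  k1 = f(0.000000, -0.790000) = -1.524700
  k2 = f(0.130000, -0.988211) = -1.777613
  y ← -0.790000 + 0.26·(-1.777613) = -1.252179
x=0.260000, y=-1.252179:
  k1 = f(0.260000, -1.252179) = -2.159626
  k2 = f(0.390000, -1.532931) = -2.578368
  y ← -1.252179 + 0.26·(-2.578368) = -1.922555
y(0.52) ≈ -1.9226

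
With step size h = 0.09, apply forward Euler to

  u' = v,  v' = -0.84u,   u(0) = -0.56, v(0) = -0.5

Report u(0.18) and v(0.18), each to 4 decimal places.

Euler on (u,v): u_{n+1} = u_n + h·u', v_{n+1} = v_n + h·v'.
0.000000: (-0.560000, -0.500000); f=(-0.500000, 0.470400) → (-0.605000, -0.457664)
0.090000: (-0.605000, -0.457664); f=(-0.457664, 0.508200) → (-0.646190, -0.411926)
(u(0.18), v(0.18)) ≈ (-0.6462, -0.4119)

-0.6462, -0.4119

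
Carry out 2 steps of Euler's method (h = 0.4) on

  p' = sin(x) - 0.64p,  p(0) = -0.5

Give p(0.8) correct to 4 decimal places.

Euler: p_{n+1} = p_n + h·f(x_n, p_n).
x=0.000000, p=-0.500000: f=0.320000 → p ← -0.500000 + 0.4·0.320000 = -0.372000
x=0.400000, p=-0.372000: f=0.627498 → p ← -0.372000 + 0.4·0.627498 = -0.121001
p(0.8) ≈ -0.1210

-0.1210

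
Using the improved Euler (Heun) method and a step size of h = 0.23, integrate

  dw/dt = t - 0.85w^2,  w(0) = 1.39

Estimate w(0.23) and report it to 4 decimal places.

1.1274

Heun: k1 = f(t_n, w_n); k2 = f(t_n + h, w_n + h·k1); w_{n+1} = w_n + (h/2)·(k1 + k2).
t=0.000000, w=1.390000:
  k1 = f(0.000000, 1.390000) = -1.642285
  k2 = f(0.230000, 1.012274) = -0.640995
  w ← 1.390000 + (0.23/2)·(-1.642285 + (-0.640995)) = 1.127423
w(0.23) ≈ 1.1274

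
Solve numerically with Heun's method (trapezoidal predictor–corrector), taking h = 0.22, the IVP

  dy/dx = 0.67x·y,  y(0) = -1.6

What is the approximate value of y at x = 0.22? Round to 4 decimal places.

Heun: k1 = f(x_n, y_n); k2 = f(x_n + h, y_n + h·k1); y_{n+1} = y_n + (h/2)·(k1 + k2).
x=0.000000, y=-1.600000:
  k1 = f(0.000000, -1.600000) = 0.000000
  k2 = f(0.220000, -1.600000) = -0.235840
  y ← -1.600000 + (0.22/2)·(0.000000 + (-0.235840)) = -1.625942
y(0.22) ≈ -1.6259

-1.6259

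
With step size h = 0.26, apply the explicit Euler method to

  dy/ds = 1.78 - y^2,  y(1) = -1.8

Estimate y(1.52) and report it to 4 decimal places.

-2.9520

Euler: y_{n+1} = y_n + h·f(s_n, y_n).
s=1.000000, y=-1.800000: f=-1.460000 → y ← -1.800000 + 0.26·(-1.460000) = -2.179600
s=1.260000, y=-2.179600: f=-2.970656 → y ← -2.179600 + 0.26·(-2.970656) = -2.951971
y(1.52) ≈ -2.9520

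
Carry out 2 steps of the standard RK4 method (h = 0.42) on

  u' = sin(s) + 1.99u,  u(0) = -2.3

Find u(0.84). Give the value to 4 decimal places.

RK4: k1 = f(s_n, u_n); k2 = f(s_n + h/2, u_n + (h/2)·k1); k3 = f(s_n + h/2, u_n + (h/2)·k2); k4 = f(s_n + h, u_n + h·k3); u_{n+1} = u_n + (h/6)·(k1 + 2k2 + 2k3 + k4).
s=0.000000, u=-2.300000:
  k1 = f(0.000000, -2.300000) = -4.577000
  k2 = f(0.210000, -3.261170) = -6.281268
  k3 = f(0.210000, -3.619066) = -6.993482
  k4 = f(0.420000, -5.237263) = -10.014392
  u ← -2.300000 + (0.42/6)·(k1 + 2k2 + 2k3 + k4) = -5.179863
s=0.420000, u=-5.179863:
  k1 = f(0.420000, -5.179863) = -9.900166
  k2 = f(0.630000, -7.258897) = -13.856061
  k3 = f(0.630000, -8.089635) = -15.509230
  k4 = f(0.840000, -11.693739) = -22.525897
  u ← -5.179863 + (0.42/6)·(k1 + 2k2 + 2k3 + k4) = -11.560828
u(0.84) ≈ -11.5608

-11.5608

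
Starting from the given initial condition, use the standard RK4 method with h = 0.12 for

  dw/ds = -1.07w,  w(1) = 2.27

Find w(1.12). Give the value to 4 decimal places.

1.9965

RK4: k1 = f(s_n, w_n); k2 = f(s_n + h/2, w_n + (h/2)·k1); k3 = f(s_n + h/2, w_n + (h/2)·k2); k4 = f(s_n + h, w_n + h·k3); w_{n+1} = w_n + (h/6)·(k1 + 2k2 + 2k3 + k4).
s=1.000000, w=2.270000:
  k1 = f(1.000000, 2.270000) = -2.428900
  k2 = f(1.060000, 2.124266) = -2.272965
  k3 = f(1.060000, 2.133622) = -2.282976
  k4 = f(1.120000, 1.996043) = -2.135766
  w ← 2.270000 + (0.12/6)·(k1 + 2k2 + 2k3 + k4) = 1.996469
w(1.12) ≈ 1.9965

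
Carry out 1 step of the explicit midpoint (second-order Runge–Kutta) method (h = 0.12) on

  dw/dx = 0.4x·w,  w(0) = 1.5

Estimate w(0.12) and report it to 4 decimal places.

1.5043

Midpoint: k1 = f(x_n, w_n); k2 = f(x_n + h/2, w_n + (h/2)·k1); w_{n+1} = w_n + h·k2.
x=0.000000, w=1.500000:
  k1 = f(0.000000, 1.500000) = 0.000000
  k2 = f(0.060000, 1.500000) = 0.036000
  w ← 1.500000 + 0.12·0.036000 = 1.504320
w(0.12) ≈ 1.5043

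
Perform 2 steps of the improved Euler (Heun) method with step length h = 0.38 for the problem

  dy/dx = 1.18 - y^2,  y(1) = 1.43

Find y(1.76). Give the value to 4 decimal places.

Heun: k1 = f(x_n, y_n); k2 = f(x_n + h, y_n + h·k1); y_{n+1} = y_n + (h/2)·(k1 + k2).
x=1.000000, y=1.430000:
  k1 = f(1.000000, 1.430000) = -0.864900
  k2 = f(1.380000, 1.101338) = -0.032945
  y ← 1.430000 + (0.38/2)·(-0.864900 + (-0.032945)) = 1.259409
x=1.380000, y=1.259409:
  k1 = f(1.380000, 1.259409) = -0.406112
  k2 = f(1.760000, 1.105087) = -0.041217
  y ← 1.259409 + (0.38/2)·(-0.406112 + (-0.041217)) = 1.174417
y(1.76) ≈ 1.1744

1.1744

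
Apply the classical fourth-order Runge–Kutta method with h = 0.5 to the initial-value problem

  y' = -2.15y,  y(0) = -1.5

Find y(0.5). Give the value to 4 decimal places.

RK4: k1 = f(x_n, y_n); k2 = f(x_n + h/2, y_n + (h/2)·k1); k3 = f(x_n + h/2, y_n + (h/2)·k2); k4 = f(x_n + h, y_n + h·k3); y_{n+1} = y_n + (h/6)·(k1 + 2k2 + 2k3 + k4).
x=0.000000, y=-1.500000:
  k1 = f(0.000000, -1.500000) = 3.225000
  k2 = f(0.250000, -0.693750) = 1.491563
  k3 = f(0.250000, -1.127109) = 2.423285
  k4 = f(0.500000, -0.288357) = 0.619968
  y ← -1.500000 + (0.5/6)·(k1 + 2k2 + 2k3 + k4) = -0.527111
y(0.5) ≈ -0.5271

-0.5271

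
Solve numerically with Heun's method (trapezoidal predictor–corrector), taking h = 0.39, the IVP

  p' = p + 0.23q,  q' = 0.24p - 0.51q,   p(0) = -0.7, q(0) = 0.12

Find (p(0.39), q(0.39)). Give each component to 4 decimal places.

Heun on (p,q): k1 = f(t_n, state_n); k2 = f(t_n + h, state_n + h·k1); state_{n+1} = state_n + (h/2)·(k1 + k2).
0.000000: (-0.700000, 0.120000)
  k1 = (-0.672400, -0.229200)
  predictor → (-0.962236, 0.030612)
  k2 = (-0.955195, -0.246549)
  → (-1.017381, 0.027229)
(p(0.39), q(0.39)) ≈ (-1.0174, 0.0272)

-1.0174, 0.0272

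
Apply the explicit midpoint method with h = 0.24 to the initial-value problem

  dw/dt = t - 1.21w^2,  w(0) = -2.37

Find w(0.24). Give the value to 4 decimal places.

Midpoint: k1 = f(t_n, w_n); k2 = f(t_n + h/2, w_n + (h/2)·k1); w_{n+1} = w_n + h·k2.
t=0.000000, w=-2.370000:
  k1 = f(0.000000, -2.370000) = -6.796449
  k2 = f(0.120000, -3.185574) = -12.158936
  w ← -2.370000 + 0.24·(-12.158936) = -5.288145
w(0.24) ≈ -5.2881

-5.2881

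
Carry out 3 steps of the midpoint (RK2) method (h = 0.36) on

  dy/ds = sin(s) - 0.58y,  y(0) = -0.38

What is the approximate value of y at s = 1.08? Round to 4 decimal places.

Midpoint: k1 = f(s_n, y_n); k2 = f(s_n + h/2, y_n + (h/2)·k1); y_{n+1} = y_n + h·k2.
s=0.000000, y=-0.380000:
  k1 = f(0.000000, -0.380000) = 0.220400
  k2 = f(0.180000, -0.340328) = 0.376420
  y ← -0.380000 + 0.36·0.376420 = -0.244489
s=0.360000, y=-0.244489:
  k1 = f(0.360000, -0.244489) = 0.494078
  k2 = f(0.540000, -0.155555) = 0.604358
  y ← -0.244489 + 0.36·0.604358 = -0.026920
s=0.720000, y=-0.026920:
  k1 = f(0.720000, -0.026920) = 0.674998
  k2 = f(0.900000, 0.094580) = 0.728471
  y ← -0.026920 + 0.36·0.728471 = 0.235329
y(1.08) ≈ 0.2353

0.2353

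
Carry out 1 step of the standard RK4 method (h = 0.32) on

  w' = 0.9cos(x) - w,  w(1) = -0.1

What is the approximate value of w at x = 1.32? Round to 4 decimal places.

RK4: k1 = f(x_n, w_n); k2 = f(x_n + h/2, w_n + (h/2)·k1); k3 = f(x_n + h/2, w_n + (h/2)·k2); k4 = f(x_n + h, w_n + h·k3); w_{n+1} = w_n + (h/6)·(k1 + 2k2 + 2k3 + k4).
x=1.000000, w=-0.100000:
  k1 = f(1.000000, -0.100000) = 0.586272
  k2 = f(1.160000, -0.006196) = 0.365602
  k3 = f(1.160000, -0.041504) = 0.400909
  k4 = f(1.320000, 0.028291) = 0.195067
  w ← -0.100000 + (0.32/6)·(k1 + 2k2 + 2k3 + k4) = 0.023433
w(1.32) ≈ 0.0234

0.0234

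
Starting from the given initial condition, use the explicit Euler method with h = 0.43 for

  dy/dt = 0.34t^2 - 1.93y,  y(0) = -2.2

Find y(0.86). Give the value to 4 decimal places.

-0.0366

Euler: y_{n+1} = y_n + h·f(t_n, y_n).
t=0.000000, y=-2.200000: f=4.246000 → y ← -2.200000 + 0.43·4.246000 = -0.374220
t=0.430000, y=-0.374220: f=0.785111 → y ← -0.374220 + 0.43·0.785111 = -0.036622
y(0.86) ≈ -0.0366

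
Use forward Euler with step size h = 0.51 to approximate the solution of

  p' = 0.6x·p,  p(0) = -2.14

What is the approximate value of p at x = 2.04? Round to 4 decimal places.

-4.7659

Euler: p_{n+1} = p_n + h·f(x_n, p_n).
x=0.000000, p=-2.140000: f=0.000000 → p ← -2.140000 + 0.51·0.000000 = -2.140000
x=0.510000, p=-2.140000: f=-0.654840 → p ← -2.140000 + 0.51·(-0.654840) = -2.473968
x=1.020000, p=-2.473968: f=-1.514069 → p ← -2.473968 + 0.51·(-1.514069) = -3.246143
x=1.530000, p=-3.246143: f=-2.979960 → p ← -3.246143 + 0.51·(-2.979960) = -4.765923
p(2.04) ≈ -4.7659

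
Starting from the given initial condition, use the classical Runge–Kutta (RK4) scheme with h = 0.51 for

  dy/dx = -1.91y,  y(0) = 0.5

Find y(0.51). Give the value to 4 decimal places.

0.1919

RK4: k1 = f(x_n, y_n); k2 = f(x_n + h/2, y_n + (h/2)·k1); k3 = f(x_n + h/2, y_n + (h/2)·k2); k4 = f(x_n + h, y_n + h·k3); y_{n+1} = y_n + (h/6)·(k1 + 2k2 + 2k3 + k4).
x=0.000000, y=0.500000:
  k1 = f(0.000000, 0.500000) = -0.955000
  k2 = f(0.255000, 0.256475) = -0.489867
  k3 = f(0.255000, 0.375084) = -0.716410
  k4 = f(0.510000, 0.134631) = -0.257145
  y ← 0.500000 + (0.51/6)·(k1 + 2k2 + 2k3 + k4) = 0.191901
y(0.51) ≈ 0.1919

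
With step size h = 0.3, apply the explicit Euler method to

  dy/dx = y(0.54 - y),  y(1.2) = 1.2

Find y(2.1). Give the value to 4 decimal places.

Euler: y_{n+1} = y_n + h·f(x_n, y_n).
x=1.200000, y=1.200000: f=-0.792000 → y ← 1.200000 + 0.3·(-0.792000) = 0.962400
x=1.500000, y=0.962400: f=-0.406518 → y ← 0.962400 + 0.3·(-0.406518) = 0.840445
x=1.800000, y=0.840445: f=-0.252507 → y ← 0.840445 + 0.3·(-0.252507) = 0.764693
y(2.1) ≈ 0.7647

0.7647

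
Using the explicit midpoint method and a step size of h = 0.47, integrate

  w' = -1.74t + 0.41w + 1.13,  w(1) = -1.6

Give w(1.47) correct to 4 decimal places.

Midpoint: k1 = f(t_n, w_n); k2 = f(t_n + h/2, w_n + (h/2)·k1); w_{n+1} = w_n + h·k2.
t=1.000000, w=-1.600000:
  k1 = f(1.000000, -1.600000) = -1.266000
  k2 = f(1.235000, -1.897510) = -1.796879
  w ← -1.600000 + 0.47·(-1.796879) = -2.444533
w(1.47) ≈ -2.4445

-2.4445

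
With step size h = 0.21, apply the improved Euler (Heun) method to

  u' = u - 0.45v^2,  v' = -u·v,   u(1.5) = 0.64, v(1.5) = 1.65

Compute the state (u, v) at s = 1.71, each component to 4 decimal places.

0.5365, 1.4616

Heun on (u,v): k1 = f(s_n, state_n); k2 = f(s_n + h, state_n + h·k1); state_{n+1} = state_n + (h/2)·(k1 + k2).
1.500000: (0.640000, 1.650000)
  k1 = (-0.585125, -1.056000)
  predictor → (0.517124, 1.428240)
  k2 = (-0.400818, -0.738577)
  → (0.536476, 1.461569)
(u(1.71), v(1.71)) ≈ (0.5365, 1.4616)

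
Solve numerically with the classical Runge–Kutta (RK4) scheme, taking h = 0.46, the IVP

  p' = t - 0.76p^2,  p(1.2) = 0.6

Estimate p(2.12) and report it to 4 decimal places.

RK4: k1 = f(t_n, p_n); k2 = f(t_n + h/2, p_n + (h/2)·k1); k3 = f(t_n + h/2, p_n + (h/2)·k2); k4 = f(t_n + h, p_n + h·k3); p_{n+1} = p_n + (h/6)·(k1 + 2k2 + 2k3 + k4).
t=1.200000, p=0.600000:
  k1 = f(1.200000, 0.600000) = 0.926400
  k2 = f(1.430000, 0.813072) = 0.927575
  k3 = f(1.430000, 0.813342) = 0.927241
  k4 = f(1.660000, 1.026531) = 0.859138
  p ← 0.600000 + (0.46/6)·(k1 + 2k2 + 2k3 + k4) = 1.021296
t=1.660000, p=1.021296:
  k1 = f(1.660000, 1.021296) = 0.867285
  k2 = f(1.890000, 1.220772) = 0.757384
  k3 = f(1.890000, 1.195495) = 0.803802
  k4 = f(2.120000, 1.391045) = 0.649395
  p ← 1.021296 + (0.46/6)·(k1 + 2k2 + 2k3 + k4) = 1.376957
p(2.12) ≈ 1.3770

1.3770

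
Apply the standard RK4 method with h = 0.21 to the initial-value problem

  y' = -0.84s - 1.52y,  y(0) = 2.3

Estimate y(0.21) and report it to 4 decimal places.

RK4: k1 = f(s_n, y_n); k2 = f(s_n + h/2, y_n + (h/2)·k1); k3 = f(s_n + h/2, y_n + (h/2)·k2); k4 = f(s_n + h, y_n + h·k3); y_{n+1} = y_n + (h/6)·(k1 + 2k2 + 2k3 + k4).
s=0.000000, y=2.300000:
  k1 = f(0.000000, 2.300000) = -3.496000
  k2 = f(0.105000, 1.932920) = -3.026238
  k3 = f(0.105000, 1.982245) = -3.101212
  k4 = f(0.210000, 1.648745) = -2.682493
  y ← 2.300000 + (0.21/6)·(k1 + 2k2 + 2k3 + k4) = 1.654831
y(0.21) ≈ 1.6548

1.6548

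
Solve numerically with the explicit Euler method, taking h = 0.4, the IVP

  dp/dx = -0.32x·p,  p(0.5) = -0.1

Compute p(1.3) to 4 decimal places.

-0.0828

Euler: p_{n+1} = p_n + h·f(x_n, p_n).
x=0.500000, p=-0.100000: f=0.016000 → p ← -0.100000 + 0.4·0.016000 = -0.093600
x=0.900000, p=-0.093600: f=0.026957 → p ← -0.093600 + 0.4·0.026957 = -0.082817
p(1.3) ≈ -0.0828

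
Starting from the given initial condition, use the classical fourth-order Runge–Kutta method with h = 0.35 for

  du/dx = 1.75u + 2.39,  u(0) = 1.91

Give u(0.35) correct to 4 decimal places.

RK4: k1 = f(x_n, u_n); k2 = f(x_n + h/2, u_n + (h/2)·k1); k3 = f(x_n + h/2, u_n + (h/2)·k2); k4 = f(x_n + h, u_n + h·k3); u_{n+1} = u_n + (h/6)·(k1 + 2k2 + 2k3 + k4).
x=0.000000, u=1.910000:
  k1 = f(0.000000, 1.910000) = 5.732500
  k2 = f(0.175000, 2.913187) = 7.488078
  k3 = f(0.175000, 3.220414) = 8.025724
  k4 = f(0.350000, 4.719003) = 10.648256
  u ← 1.910000 + (0.35/6)·(k1 + 2k2 + 2k3 + k4) = 4.675488
u(0.35) ≈ 4.6755

4.6755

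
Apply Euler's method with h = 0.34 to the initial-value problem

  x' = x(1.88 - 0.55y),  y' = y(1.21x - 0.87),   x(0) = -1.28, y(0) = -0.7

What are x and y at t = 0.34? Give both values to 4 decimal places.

Euler on (x,y): x_{n+1} = x_n + h·x', y_{n+1} = y_n + h·y'.
0.000000: (-1.280000, -0.700000); f=(-2.899200, 1.693160) → (-2.265728, -0.124326)
(x(0.34), y(0.34)) ≈ (-2.2657, -0.1243)

-2.2657, -0.1243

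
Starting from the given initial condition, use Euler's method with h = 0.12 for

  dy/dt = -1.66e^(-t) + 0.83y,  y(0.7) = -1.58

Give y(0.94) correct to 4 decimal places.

Euler: y_{n+1} = y_n + h·f(t_n, y_n).
t=0.700000, y=-1.580000: f=-2.135732 → y ← -1.580000 + 0.12·(-2.135732) = -1.836288
t=0.820000, y=-1.836288: f=-2.255235 → y ← -1.836288 + 0.12·(-2.255235) = -2.106916
y(0.94) ≈ -2.1069

-2.1069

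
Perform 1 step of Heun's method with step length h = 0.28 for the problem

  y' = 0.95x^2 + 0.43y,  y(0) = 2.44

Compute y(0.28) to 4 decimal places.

Heun: k1 = f(x_n, y_n); k2 = f(x_n + h, y_n + h·k1); y_{n+1} = y_n + (h/2)·(k1 + k2).
x=0.000000, y=2.440000:
  k1 = f(0.000000, 2.440000) = 1.049200
  k2 = f(0.280000, 2.733776) = 1.250004
  y ← 2.440000 + (0.28/2)·(1.049200 + 1.250004) = 2.761889
y(0.28) ≈ 2.7619

2.7619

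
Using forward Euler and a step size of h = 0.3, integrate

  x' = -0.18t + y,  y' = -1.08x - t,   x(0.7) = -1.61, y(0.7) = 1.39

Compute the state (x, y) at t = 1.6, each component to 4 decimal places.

-0.3044, 1.6613

Euler on (x,y): x_{n+1} = x_n + h·x', y_{n+1} = y_n + h·y'.
0.700000: (-1.610000, 1.390000); f=(1.264000, 1.038800) → (-1.230800, 1.701640)
1.000000: (-1.230800, 1.701640); f=(1.521640, 0.329264) → (-0.774308, 1.800419)
1.300000: (-0.774308, 1.800419); f=(1.566419, -0.463747) → (-0.304382, 1.661295)
(x(1.6), y(1.6)) ≈ (-0.3044, 1.6613)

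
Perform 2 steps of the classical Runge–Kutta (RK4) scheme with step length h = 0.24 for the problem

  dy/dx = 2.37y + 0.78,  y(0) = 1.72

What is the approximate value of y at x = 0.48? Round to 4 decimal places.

6.0587

RK4: k1 = f(x_n, y_n); k2 = f(x_n + h/2, y_n + (h/2)·k1); k3 = f(x_n + h/2, y_n + (h/2)·k2); k4 = f(x_n + h, y_n + h·k3); y_{n+1} = y_n + (h/6)·(k1 + 2k2 + 2k3 + k4).
x=0.000000, y=1.720000:
  k1 = f(0.000000, 1.720000) = 4.856400
  k2 = f(0.120000, 2.302768) = 6.237560
  k3 = f(0.120000, 2.468507) = 6.630362
  k4 = f(0.240000, 3.311287) = 8.627750
  y ← 1.720000 + (0.24/6)·(k1 + 2k2 + 2k3 + k4) = 3.288800
x=0.240000, y=3.288800:
  k1 = f(0.240000, 3.288800) = 8.574455
  k2 = f(0.360000, 4.317734) = 11.013031
  k3 = f(0.360000, 4.610363) = 11.706561
  k4 = f(0.480000, 6.098375) = 15.233148
  y ← 3.288800 + (0.24/6)·(k1 + 2k2 + 2k3 + k4) = 6.058671
y(0.48) ≈ 6.0587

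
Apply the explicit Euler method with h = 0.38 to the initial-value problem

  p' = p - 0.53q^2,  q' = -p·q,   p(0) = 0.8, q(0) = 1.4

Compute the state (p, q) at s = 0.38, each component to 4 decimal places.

0.7093, 0.9744

Euler on (p,q): p_{n+1} = p_n + h·p', q_{n+1} = q_n + h·q'.
0.000000: (0.800000, 1.400000); f=(-0.238800, -1.120000) → (0.709256, 0.974400)
(p(0.38), q(0.38)) ≈ (0.7093, 0.9744)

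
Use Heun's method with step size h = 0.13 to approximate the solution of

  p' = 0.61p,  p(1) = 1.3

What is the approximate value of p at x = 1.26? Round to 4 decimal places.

1.5232

Heun: k1 = f(x_n, p_n); k2 = f(x_n + h, p_n + h·k1); p_{n+1} = p_n + (h/2)·(k1 + k2).
x=1.000000, p=1.300000:
  k1 = f(1.000000, 1.300000) = 0.793000
  k2 = f(1.130000, 1.403090) = 0.855885
  p ← 1.300000 + (0.13/2)·(0.793000 + 0.855885) = 1.407178
x=1.130000, p=1.407178:
  k1 = f(1.130000, 1.407178) = 0.858378
  k2 = f(1.260000, 1.518767) = 0.926448
  p ← 1.407178 + (0.13/2)·(0.858378 + 0.926448) = 1.523191
p(1.26) ≈ 1.5232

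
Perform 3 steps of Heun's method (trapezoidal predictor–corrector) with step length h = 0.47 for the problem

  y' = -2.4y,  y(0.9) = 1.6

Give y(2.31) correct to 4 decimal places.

0.2100

Heun: k1 = f(t_n, y_n); k2 = f(t_n + h, y_n + h·k1); y_{n+1} = y_n + (h/2)·(k1 + k2).
t=0.900000, y=1.600000:
  k1 = f(0.900000, 1.600000) = -3.840000
  k2 = f(1.370000, -0.204800) = 0.491520
  y ← 1.600000 + (0.47/2)·(-3.840000 + 0.491520) = 0.813107
t=1.370000, y=0.813107:
  k1 = f(1.370000, 0.813107) = -1.951457
  k2 = f(1.840000, -0.104078) = 0.249787
  y ← 0.813107 + (0.47/2)·(-1.951457 + 0.249787) = 0.413215
t=1.840000, y=0.413215:
  k1 = f(1.840000, 0.413215) = -0.991715
  k2 = f(2.310000, -0.052891) = 0.126940
  y ← 0.413215 + (0.47/2)·(-0.991715 + 0.126940) = 0.209992
y(2.31) ≈ 0.2100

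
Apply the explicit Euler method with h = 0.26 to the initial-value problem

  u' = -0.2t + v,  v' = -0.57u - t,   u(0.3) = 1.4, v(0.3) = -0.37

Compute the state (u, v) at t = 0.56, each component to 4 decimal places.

1.2882, -0.6555

Euler on (u,v): u_{n+1} = u_n + h·u', v_{n+1} = v_n + h·v'.
0.300000: (1.400000, -0.370000); f=(-0.430000, -1.098000) → (1.288200, -0.655480)
(u(0.56), v(0.56)) ≈ (1.2882, -0.6555)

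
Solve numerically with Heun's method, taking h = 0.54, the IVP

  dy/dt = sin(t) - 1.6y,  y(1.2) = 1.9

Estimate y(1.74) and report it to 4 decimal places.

1.2679

Heun: k1 = f(t_n, y_n); k2 = f(t_n + h, y_n + h·k1); y_{n+1} = y_n + (h/2)·(k1 + k2).
t=1.200000, y=1.900000:
  k1 = f(1.200000, 1.900000) = -2.107961
  k2 = f(1.740000, 0.761701) = -0.233003
  y ← 1.900000 + (0.54/2)·(-2.107961 + (-0.233003)) = 1.267940
y(1.74) ≈ 1.2679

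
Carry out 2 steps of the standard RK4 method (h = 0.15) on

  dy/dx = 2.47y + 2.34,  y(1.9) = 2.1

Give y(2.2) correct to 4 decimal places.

RK4: k1 = f(x_n, y_n); k2 = f(x_n + h/2, y_n + (h/2)·k1); k3 = f(x_n + h/2, y_n + (h/2)·k2); k4 = f(x_n + h, y_n + h·k3); y_{n+1} = y_n + (h/6)·(k1 + 2k2 + 2k3 + k4).
x=1.900000, y=2.100000:
  k1 = f(1.900000, 2.100000) = 7.527000
  k2 = f(1.975000, 2.664525) = 8.921377
  k3 = f(1.975000, 2.769103) = 9.179685
  k4 = f(2.050000, 3.476953) = 10.928073
  y ← 2.100000 + (0.15/6)·(k1 + 2k2 + 2k3 + k4) = 3.466430
x=2.050000, y=3.466430:
  k1 = f(2.050000, 3.466430) = 10.902082
  k2 = f(2.125000, 4.284086) = 12.921693
  k3 = f(2.125000, 4.435557) = 13.295825
  k4 = f(2.200000, 5.460804) = 15.828185
  y ← 3.466430 + (0.15/6)·(k1 + 2k2 + 2k3 + k4) = 5.445563
y(2.2) ≈ 5.4456

5.4456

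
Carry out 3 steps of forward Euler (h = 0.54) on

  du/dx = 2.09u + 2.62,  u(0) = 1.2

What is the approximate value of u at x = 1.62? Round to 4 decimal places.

Euler: u_{n+1} = u_n + h·f(x_n, u_n).
x=0.000000, u=1.200000: f=5.128000 → u ← 1.200000 + 0.54·5.128000 = 3.969120
x=0.540000, u=3.969120: f=10.915461 → u ← 3.969120 + 0.54·10.915461 = 9.863469
x=1.080000, u=9.863469: f=23.234650 → u ← 9.863469 + 0.54·23.234650 = 22.410180
u(1.62) ≈ 22.4102

22.4102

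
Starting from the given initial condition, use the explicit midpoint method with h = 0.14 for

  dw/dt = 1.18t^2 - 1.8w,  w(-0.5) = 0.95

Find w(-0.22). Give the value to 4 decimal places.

0.6086

Midpoint: k1 = f(t_n, w_n); k2 = f(t_n + h/2, w_n + (h/2)·k1); w_{n+1} = w_n + h·k2.
t=-0.500000, w=0.950000:
  k1 = f(-0.500000, 0.950000) = -1.415000
  k2 = f(-0.430000, 0.850950) = -1.313528
  w ← 0.950000 + 0.14·(-1.313528) = 0.766106
t=-0.360000, w=0.766106:
  k1 = f(-0.360000, 0.766106) = -1.226063
  k2 = f(-0.290000, 0.680282) = -1.125269
  w ← 0.766106 + 0.14·(-1.125269) = 0.608568
w(-0.22) ≈ 0.6086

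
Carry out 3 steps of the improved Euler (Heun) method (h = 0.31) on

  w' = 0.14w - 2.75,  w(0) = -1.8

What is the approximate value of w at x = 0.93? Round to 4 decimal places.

-4.7808

Heun: k1 = f(x_n, w_n); k2 = f(x_n + h, w_n + h·k1); w_{n+1} = w_n + (h/2)·(k1 + k2).
x=0.000000, w=-1.800000:
  k1 = f(0.000000, -1.800000) = -3.002000
  k2 = f(0.310000, -2.730620) = -3.132287
  w ← -1.800000 + (0.31/2)·(-3.002000 + (-3.132287)) = -2.750814
x=0.310000, w=-2.750814:
  k1 = f(0.310000, -2.750814) = -3.135114
  k2 = f(0.620000, -3.722700) = -3.271178
  w ← -2.750814 + (0.31/2)·(-3.135114 + (-3.271178)) = -3.743790
x=0.620000, w=-3.743790:
  k1 = f(0.620000, -3.743790) = -3.274131
  k2 = f(0.930000, -4.758770) = -3.416228
  w ← -3.743790 + (0.31/2)·(-3.274131 + (-3.416228)) = -4.780795
w(0.93) ≈ -4.7808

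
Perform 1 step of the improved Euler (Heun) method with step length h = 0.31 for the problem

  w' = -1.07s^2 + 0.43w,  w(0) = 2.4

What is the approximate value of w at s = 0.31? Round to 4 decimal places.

2.7253

Heun: k1 = f(s_n, w_n); k2 = f(s_n + h, w_n + h·k1); w_{n+1} = w_n + (h/2)·(k1 + k2).
s=0.000000, w=2.400000:
  k1 = f(0.000000, 2.400000) = 1.032000
  k2 = f(0.310000, 2.719920) = 1.066739
  w ← 2.400000 + (0.31/2)·(1.032000 + 1.066739) = 2.725304
w(0.31) ≈ 2.7253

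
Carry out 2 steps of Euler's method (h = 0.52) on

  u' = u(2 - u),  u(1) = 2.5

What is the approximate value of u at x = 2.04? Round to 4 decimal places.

Euler: u_{n+1} = u_n + h·f(x_n, u_n).
x=1.000000, u=2.500000: f=-1.250000 → u ← 2.500000 + 0.52·(-1.250000) = 1.850000
x=1.520000, u=1.850000: f=0.277500 → u ← 1.850000 + 0.52·0.277500 = 1.994300
u(2.04) ≈ 1.9943

1.9943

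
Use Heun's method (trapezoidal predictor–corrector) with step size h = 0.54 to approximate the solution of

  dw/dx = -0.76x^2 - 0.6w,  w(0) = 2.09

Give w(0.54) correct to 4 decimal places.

1.4627

Heun: k1 = f(x_n, w_n); k2 = f(x_n + h, w_n + h·k1); w_{n+1} = w_n + (h/2)·(k1 + k2).
x=0.000000, w=2.090000:
  k1 = f(0.000000, 2.090000) = -1.254000
  k2 = f(0.540000, 1.412840) = -1.069320
  w ← 2.090000 + (0.54/2)·(-1.254000 + (-1.069320)) = 1.462704
w(0.54) ≈ 1.4627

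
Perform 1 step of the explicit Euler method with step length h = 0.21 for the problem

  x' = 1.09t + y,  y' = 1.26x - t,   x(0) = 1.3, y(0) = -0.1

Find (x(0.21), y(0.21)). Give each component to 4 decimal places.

Euler on (x,y): x_{n+1} = x_n + h·x', y_{n+1} = y_n + h·y'.
0.000000: (1.300000, -0.100000); f=(-0.100000, 1.638000) → (1.279000, 0.243980)
(x(0.21), y(0.21)) ≈ (1.2790, 0.2440)

1.2790, 0.2440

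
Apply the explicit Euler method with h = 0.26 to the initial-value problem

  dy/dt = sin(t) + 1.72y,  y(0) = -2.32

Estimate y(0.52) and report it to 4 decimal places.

Euler: y_{n+1} = y_n + h·f(t_n, y_n).
t=0.000000, y=-2.320000: f=-3.990400 → y ← -2.320000 + 0.26·(-3.990400) = -3.357504
t=0.260000, y=-3.357504: f=-5.517826 → y ← -3.357504 + 0.26·(-5.517826) = -4.792139
y(0.52) ≈ -4.7921

-4.7921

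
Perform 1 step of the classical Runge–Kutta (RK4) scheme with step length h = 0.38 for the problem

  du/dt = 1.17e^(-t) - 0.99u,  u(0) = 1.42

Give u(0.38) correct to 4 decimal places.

1.2794

RK4: k1 = f(t_n, u_n); k2 = f(t_n + h/2, u_n + (h/2)·k1); k3 = f(t_n + h/2, u_n + (h/2)·k2); k4 = f(t_n + h, u_n + h·k3); u_{n+1} = u_n + (h/6)·(k1 + 2k2 + 2k3 + k4).
t=0.000000, u=1.420000:
  k1 = f(0.000000, 1.420000) = -0.235800
  k2 = f(0.190000, 1.375198) = -0.393904
  k3 = f(0.190000, 1.345158) = -0.364165
  k4 = f(0.380000, 1.281617) = -0.468683
  u ← 1.420000 + (0.38/6)·(k1 + 2k2 + 2k3 + k4) = 1.279361
u(0.38) ≈ 1.2794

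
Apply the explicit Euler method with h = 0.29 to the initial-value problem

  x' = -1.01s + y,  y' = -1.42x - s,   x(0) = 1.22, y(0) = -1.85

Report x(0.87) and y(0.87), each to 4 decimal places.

Euler on (x,y): x_{n+1} = x_n + h·x', y_{n+1} = y_n + h·y'.
0.000000: (1.220000, -1.850000); f=(-1.850000, -1.732400) → (0.683500, -2.352396)
0.290000: (0.683500, -2.352396); f=(-2.645296, -1.260570) → (-0.083636, -2.717961)
0.580000: (-0.083636, -2.717961); f=(-3.303761, -0.461237) → (-1.041727, -2.851720)
(x(0.87), y(0.87)) ≈ (-1.0417, -2.8517)

-1.0417, -2.8517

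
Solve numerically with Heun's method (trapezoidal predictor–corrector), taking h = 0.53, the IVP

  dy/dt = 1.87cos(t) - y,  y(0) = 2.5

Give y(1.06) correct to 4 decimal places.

1.7780

Heun: k1 = f(t_n, y_n); k2 = f(t_n + h, y_n + h·k1); y_{n+1} = y_n + (h/2)·(k1 + k2).
t=0.000000, y=2.500000:
  k1 = f(0.000000, 2.500000) = -0.630000
  k2 = f(0.530000, 2.166100) = -0.552651
  y ← 2.500000 + (0.53/2)·(-0.630000 + (-0.552651)) = 2.186598
t=0.530000, y=2.186598:
  k1 = f(0.530000, 2.186598) = -0.573148
  k2 = f(1.060000, 1.882829) = -0.968638
  y ← 2.186598 + (0.53/2)·(-0.573148 + (-0.968638)) = 1.778024
y(1.06) ≈ 1.7780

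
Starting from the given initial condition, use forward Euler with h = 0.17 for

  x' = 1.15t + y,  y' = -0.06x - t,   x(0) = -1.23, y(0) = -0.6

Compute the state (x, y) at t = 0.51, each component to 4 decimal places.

-1.4346, -0.6463

Euler on (x,y): x_{n+1} = x_n + h·x', y_{n+1} = y_n + h·y'.
0.000000: (-1.230000, -0.600000); f=(-0.600000, 0.073800) → (-1.332000, -0.587454)
0.170000: (-1.332000, -0.587454); f=(-0.391954, -0.090080) → (-1.398632, -0.602768)
0.340000: (-1.398632, -0.602768); f=(-0.211768, -0.256082) → (-1.434633, -0.646302)
(x(0.51), y(0.51)) ≈ (-1.4346, -0.6463)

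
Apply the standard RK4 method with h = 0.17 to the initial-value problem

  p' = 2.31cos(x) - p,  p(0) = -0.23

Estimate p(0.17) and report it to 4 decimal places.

RK4: k1 = f(x_n, p_n); k2 = f(x_n + h/2, p_n + (h/2)·k1); k3 = f(x_n + h/2, p_n + (h/2)·k2); k4 = f(x_n + h, p_n + h·k3); p_{n+1} = p_n + (h/6)·(k1 + 2k2 + 2k3 + k4).
x=0.000000, p=-0.230000:
  k1 = f(0.000000, -0.230000) = 2.540000
  k2 = f(0.085000, -0.014100) = 2.315760
  k3 = f(0.085000, -0.033160) = 2.334821
  k4 = f(0.170000, 0.166919) = 2.109781
  p ← -0.230000 + (0.17/6)·(k1 + 2k2 + 2k3 + k4) = 0.165277
p(0.17) ≈ 0.1653

0.1653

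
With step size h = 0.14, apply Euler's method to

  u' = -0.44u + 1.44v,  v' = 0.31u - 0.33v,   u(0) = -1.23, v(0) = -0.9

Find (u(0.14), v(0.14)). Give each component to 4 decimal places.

-1.3357, -0.9118

Euler on (u,v): u_{n+1} = u_n + h·u', v_{n+1} = v_n + h·v'.
0.000000: (-1.230000, -0.900000); f=(-0.754800, -0.084300) → (-1.335672, -0.911802)
(u(0.14), v(0.14)) ≈ (-1.3357, -0.9118)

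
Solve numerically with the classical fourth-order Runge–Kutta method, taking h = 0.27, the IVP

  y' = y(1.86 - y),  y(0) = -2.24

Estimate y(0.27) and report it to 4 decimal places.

RK4: k1 = f(t_n, y_n); k2 = f(t_n + h/2, y_n + (h/2)·k1); k3 = f(t_n + h/2, y_n + (h/2)·k2); k4 = f(t_n + h, y_n + h·k3); y_{n+1} = y_n + (h/6)·(k1 + 2k2 + 2k3 + k4).
t=0.000000, y=-2.240000:
  k1 = f(0.000000, -2.240000) = -9.184000
  k2 = f(0.135000, -3.479840) = -18.581789
  k3 = f(0.135000, -4.748541) = -31.380933
  k4 = f(0.270000, -10.712852) = -134.691104
  y ← -2.240000 + (0.27/6)·(k1 + 2k2 + 2k3 + k4) = -13.211025
y(0.27) ≈ -13.2110

-13.2110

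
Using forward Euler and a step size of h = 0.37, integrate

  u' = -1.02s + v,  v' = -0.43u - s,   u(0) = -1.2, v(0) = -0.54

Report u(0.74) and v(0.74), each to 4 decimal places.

Euler on (u,v): u_{n+1} = u_n + h·u', v_{n+1} = v_n + h·v'.
0.000000: (-1.200000, -0.540000); f=(-0.540000, 0.516000) → (-1.399800, -0.349080)
0.370000: (-1.399800, -0.349080); f=(-0.726480, 0.231914) → (-1.668598, -0.263272)
(u(0.74), v(0.74)) ≈ (-1.6686, -0.2633)

-1.6686, -0.2633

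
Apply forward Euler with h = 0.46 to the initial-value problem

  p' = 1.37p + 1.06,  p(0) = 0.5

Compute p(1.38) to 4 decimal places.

Euler: p_{n+1} = p_n + h·f(s_n, p_n).
s=0.000000, p=0.500000: f=1.745000 → p ← 0.500000 + 0.46·1.745000 = 1.302700
s=0.460000, p=1.302700: f=2.844699 → p ← 1.302700 + 0.46·2.844699 = 2.611262
s=0.920000, p=2.611262: f=4.637428 → p ← 2.611262 + 0.46·4.637428 = 4.744479
p(1.38) ≈ 4.7445

4.7445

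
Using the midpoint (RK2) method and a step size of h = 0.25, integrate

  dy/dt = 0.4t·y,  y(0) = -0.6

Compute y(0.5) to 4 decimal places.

Midpoint: k1 = f(t_n, y_n); k2 = f(t_n + h/2, y_n + (h/2)·k1); y_{n+1} = y_n + h·k2.
t=0.000000, y=-0.600000:
  k1 = f(0.000000, -0.600000) = 0.000000
  k2 = f(0.125000, -0.600000) = -0.030000
  y ← -0.600000 + 0.25·(-0.030000) = -0.607500
t=0.250000, y=-0.607500:
  k1 = f(0.250000, -0.607500) = -0.060750
  k2 = f(0.375000, -0.615094) = -0.092264
  y ← -0.607500 + 0.25·(-0.092264) = -0.630566
y(0.5) ≈ -0.6306

-0.6306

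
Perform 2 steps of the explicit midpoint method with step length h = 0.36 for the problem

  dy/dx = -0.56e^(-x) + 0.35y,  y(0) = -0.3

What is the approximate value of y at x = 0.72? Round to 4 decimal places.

Midpoint: k1 = f(x_n, y_n); k2 = f(x_n + h/2, y_n + (h/2)·k1); y_{n+1} = y_n + h·k2.
x=0.000000, y=-0.300000:
  k1 = f(0.000000, -0.300000) = -0.665000
  k2 = f(0.180000, -0.419700) = -0.614646
  y ← -0.300000 + 0.36·(-0.614646) = -0.521273
x=0.360000, y=-0.521273:
  k1 = f(0.360000, -0.521273) = -0.573144
  k2 = f(0.540000, -0.624439) = -0.544893
  y ← -0.521273 + 0.36·(-0.544893) = -0.717434
y(0.72) ≈ -0.7174

-0.7174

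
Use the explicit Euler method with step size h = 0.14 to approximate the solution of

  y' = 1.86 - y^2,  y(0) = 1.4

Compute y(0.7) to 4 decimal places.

Euler: y_{n+1} = y_n + h·f(s_n, y_n).
s=0.000000, y=1.400000: f=-0.100000 → y ← 1.400000 + 0.14·(-0.100000) = 1.386000
s=0.140000, y=1.386000: f=-0.060996 → y ← 1.386000 + 0.14·(-0.060996) = 1.377461
s=0.280000, y=1.377461: f=-0.037398 → y ← 1.377461 + 0.14·(-0.037398) = 1.372225
s=0.420000, y=1.372225: f=-0.023001 → y ← 1.372225 + 0.14·(-0.023001) = 1.369005
s=0.560000, y=1.369005: f=-0.014174 → y ← 1.369005 + 0.14·(-0.014174) = 1.367020
y(0.7) ≈ 1.3670

1.3670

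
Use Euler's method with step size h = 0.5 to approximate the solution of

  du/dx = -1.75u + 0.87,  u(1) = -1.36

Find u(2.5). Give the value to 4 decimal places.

Euler: u_{n+1} = u_n + h·f(x_n, u_n).
x=1.000000, u=-1.360000: f=3.250000 → u ← -1.360000 + 0.5·3.250000 = 0.265000
x=1.500000, u=0.265000: f=0.406250 → u ← 0.265000 + 0.5·0.406250 = 0.468125
x=2.000000, u=0.468125: f=0.050781 → u ← 0.468125 + 0.5·0.050781 = 0.493516
u(2.5) ≈ 0.4935

0.4935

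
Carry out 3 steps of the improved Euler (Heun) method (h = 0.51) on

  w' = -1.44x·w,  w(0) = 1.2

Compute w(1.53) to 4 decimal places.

Heun: k1 = f(x_n, w_n); k2 = f(x_n + h, w_n + h·k1); w_{n+1} = w_n + (h/2)·(k1 + k2).
x=0.000000, w=1.200000:
  k1 = f(0.000000, 1.200000) = 0.000000
  k2 = f(0.510000, 1.200000) = -0.881280
  w ← 1.200000 + (0.51/2)·(0.000000 + (-0.881280)) = 0.975274
x=0.510000, w=0.975274:
  k1 = f(0.510000, 0.975274) = -0.716241
  k2 = f(1.020000, 0.609991) = -0.895954
  w ← 0.975274 + (0.51/2)·(-0.716241 + (-0.895954)) = 0.564164
x=1.020000, w=0.564164:
  k1 = f(1.020000, 0.564164) = -0.828644
  k2 = f(1.530000, 0.141555) = -0.311875
  w ← 0.564164 + (0.51/2)·(-0.828644 + (-0.311875)) = 0.273332
w(1.53) ≈ 0.2733

0.2733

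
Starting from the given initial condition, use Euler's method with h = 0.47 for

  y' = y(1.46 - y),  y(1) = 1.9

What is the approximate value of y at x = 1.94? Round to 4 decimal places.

1.4737

Euler: y_{n+1} = y_n + h·f(x_n, y_n).
x=1.000000, y=1.900000: f=-0.836000 → y ← 1.900000 + 0.47·(-0.836000) = 1.507080
x=1.470000, y=1.507080: f=-0.070953 → y ← 1.507080 + 0.47·(-0.070953) = 1.473732
y(1.94) ≈ 1.4737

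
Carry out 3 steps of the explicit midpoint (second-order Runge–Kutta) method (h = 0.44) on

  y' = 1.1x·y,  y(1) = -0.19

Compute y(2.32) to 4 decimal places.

-1.7009

Midpoint: k1 = f(x_n, y_n); k2 = f(x_n + h/2, y_n + (h/2)·k1); y_{n+1} = y_n + h·k2.
x=1.000000, y=-0.190000:
  k1 = f(1.000000, -0.190000) = -0.209000
  k2 = f(1.220000, -0.235980) = -0.316685
  y ← -0.190000 + 0.44·(-0.316685) = -0.329341
x=1.440000, y=-0.329341:
  k1 = f(1.440000, -0.329341) = -0.521677
  k2 = f(1.660000, -0.444110) = -0.810946
  y ← -0.329341 + 0.44·(-0.810946) = -0.686158
x=1.880000, y=-0.686158:
  k1 = f(1.880000, -0.686158) = -1.418974
  k2 = f(2.100000, -0.998332) = -2.306146
  y ← -0.686158 + 0.44·(-2.306146) = -1.700862
y(2.32) ≈ -1.7009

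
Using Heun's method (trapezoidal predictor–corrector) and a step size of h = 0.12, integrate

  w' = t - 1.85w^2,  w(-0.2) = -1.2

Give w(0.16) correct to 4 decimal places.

Heun: k1 = f(t_n, w_n); k2 = f(t_n + h, w_n + h·k1); w_{n+1} = w_n + (h/2)·(k1 + k2).
t=-0.200000, w=-1.200000:
  k1 = f(-0.200000, -1.200000) = -2.864000
  k2 = f(-0.080000, -1.543680) = -4.488454
  w ← -1.200000 + (0.12/2)·(-2.864000 + (-4.488454)) = -1.641147
t=-0.080000, w=-1.641147:
  k1 = f(-0.080000, -1.641147) = -5.062724
  k2 = f(0.040000, -2.248674) = -9.314590
  w ← -1.641147 + (0.12/2)·(-5.062724 + (-9.314590)) = -2.503786
t=0.040000, w=-2.503786:
  k1 = f(0.040000, -2.503786) = -11.557547
  k2 = f(0.160000, -3.890692) = -27.844342
  w ← -2.503786 + (0.12/2)·(-11.557547 + (-27.844342)) = -4.867899
w(0.16) ≈ -4.8679

-4.8679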